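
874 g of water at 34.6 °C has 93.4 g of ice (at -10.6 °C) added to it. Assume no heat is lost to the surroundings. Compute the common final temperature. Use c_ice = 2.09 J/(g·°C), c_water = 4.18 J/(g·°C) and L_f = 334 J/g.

T_f ≈ 23.0 °C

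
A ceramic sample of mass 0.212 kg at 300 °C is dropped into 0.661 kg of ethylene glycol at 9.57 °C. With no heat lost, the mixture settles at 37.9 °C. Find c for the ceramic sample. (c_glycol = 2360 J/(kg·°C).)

m_s c (T_s − T_f) = m_glycol c_glycol (T_f − T_0):
0.212×c×(300 − 37.9) = 0.661×2360×(37.9 − 9.57)
55.57 c = 44194  ⇒  c ≈ 795.3 J/(kg·°C)

c ≈ 795 J/(kg·°C)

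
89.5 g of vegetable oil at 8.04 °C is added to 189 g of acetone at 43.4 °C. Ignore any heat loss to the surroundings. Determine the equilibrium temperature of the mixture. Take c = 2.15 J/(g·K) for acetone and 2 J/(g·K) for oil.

With ΣQ=0 the equilibrium temperature is the m·c-weighted mean:
T_f = (406.35×43.4 + 179×8.04) / (406.35 + 179)
    = 19075 / 585.35 ≈ 32.59 °C

T_f ≈ 32.6 °C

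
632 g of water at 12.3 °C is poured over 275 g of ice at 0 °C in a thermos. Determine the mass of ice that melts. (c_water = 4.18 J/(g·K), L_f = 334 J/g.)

m_melted ≈ 97.3 g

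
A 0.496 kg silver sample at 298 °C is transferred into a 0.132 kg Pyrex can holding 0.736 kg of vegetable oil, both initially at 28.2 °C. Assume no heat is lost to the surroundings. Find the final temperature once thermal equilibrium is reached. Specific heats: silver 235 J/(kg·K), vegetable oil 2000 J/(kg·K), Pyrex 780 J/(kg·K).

T_f ≈ 46.8 °C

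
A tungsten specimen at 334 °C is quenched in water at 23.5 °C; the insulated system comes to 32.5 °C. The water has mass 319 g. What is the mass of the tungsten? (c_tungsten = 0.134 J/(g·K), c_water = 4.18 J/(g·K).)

m ≈ 297 g

|Q_tungsten| = |Q_water|:
m×0.134×(334 − 32.5) = 319×4.18×(32.5 − 23.5)
40.4 m = 12001  ⇒  m ≈ 297 g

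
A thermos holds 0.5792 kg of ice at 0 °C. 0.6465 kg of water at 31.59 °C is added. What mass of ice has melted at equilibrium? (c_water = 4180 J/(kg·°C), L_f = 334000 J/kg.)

m_melted ≈ 0.256 kg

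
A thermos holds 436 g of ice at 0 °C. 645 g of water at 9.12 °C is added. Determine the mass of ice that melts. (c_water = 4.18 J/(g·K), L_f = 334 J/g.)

m_melted ≈ 73.6 g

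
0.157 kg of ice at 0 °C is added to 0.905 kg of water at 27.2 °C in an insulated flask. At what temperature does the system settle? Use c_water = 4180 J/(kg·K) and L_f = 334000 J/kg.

Setting the total heat transfer to zero:
latent heat to melt: 0.157·334000 = 52438
  warm the meltwater: 656.26 T
  water cools: 0.905·4180·(T − 27.2) = 3782.9(T − 27.2)
4439.2 T = 102895 − 52438 = 50457
T ≈ 11.37 °C (positive, so assuming full melt was valid).

T_f ≈ 11.4 °C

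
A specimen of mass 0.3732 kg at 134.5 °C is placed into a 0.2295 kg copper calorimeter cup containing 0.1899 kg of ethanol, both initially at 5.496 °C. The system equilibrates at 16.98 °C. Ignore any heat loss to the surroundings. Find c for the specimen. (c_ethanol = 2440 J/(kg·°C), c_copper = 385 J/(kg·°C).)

c ≈ 144 J/(kg·°C)

Taking heat into each body as positive, Σ m c ΔT = 0:
0.3732×c×(16.98 − 134.5) + 0.1899×2440×(16.98 − 5.496) + 0.2295×385×(16.98 − 5.496) = 0
-43.86 c = -6335.9
c = -6335.9/-43.86 ≈ 144.5 J/(kg·°C)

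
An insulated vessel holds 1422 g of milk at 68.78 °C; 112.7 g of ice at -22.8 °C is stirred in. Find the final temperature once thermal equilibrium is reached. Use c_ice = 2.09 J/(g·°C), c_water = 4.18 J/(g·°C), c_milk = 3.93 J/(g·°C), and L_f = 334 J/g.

T_f ≈ 56.3 °C

Energy balance with sensible and latent terms:
ice -22.8→0 °C: 112.7×2.09×22.8 = 5370.4
  fusion: m_ice L_f = 112.7×334 = 37642
  meltwater 0→T: 112.7×4.18×T = 471.09 T
  milk cools: 1422×3.93×(T − 68.78) = 5588.5(T − 68.78)
6059.5 T = 384374 − 43012 = 341362
T ≈ 56.33 °C (positive, so assuming full melt was valid).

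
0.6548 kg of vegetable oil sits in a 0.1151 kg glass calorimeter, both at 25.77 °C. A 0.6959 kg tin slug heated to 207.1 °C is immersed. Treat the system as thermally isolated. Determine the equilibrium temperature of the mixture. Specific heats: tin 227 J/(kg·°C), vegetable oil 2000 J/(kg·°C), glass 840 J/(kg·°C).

Let T be the final temperature. ΣQ_i = 0:
0.6959×227×(T − 207.1) + 0.6548×2000×(T − 25.77) + 0.1151×840×(T − 25.77) = 0
157.97(T − 207.1) + 1309.6(T − 25.77) + 96.68(T − 25.77) = 0
1564.3 T = 68955
T = 68955 / 1564.3 = 44.1 °C

T_f ≈ 44.1 °C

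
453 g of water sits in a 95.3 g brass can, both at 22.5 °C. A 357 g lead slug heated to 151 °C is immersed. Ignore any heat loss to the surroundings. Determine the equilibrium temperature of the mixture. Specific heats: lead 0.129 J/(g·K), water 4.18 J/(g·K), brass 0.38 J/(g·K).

Taking heat into each body as positive, Σ m c ΔT = 0:
357*0.129*(T − 151) + 453*4.18*(T − 22.5) + 95.3*0.38*(T − 22.5) = 0
1975.8 T = 50373
T = 50373/1975.8 ≈ 25.50 °C

T_f ≈ 25.5 °C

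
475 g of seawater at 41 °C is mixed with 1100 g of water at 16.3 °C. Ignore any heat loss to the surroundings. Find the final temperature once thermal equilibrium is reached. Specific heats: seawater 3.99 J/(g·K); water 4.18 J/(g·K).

T_f ≈ 23.5 °C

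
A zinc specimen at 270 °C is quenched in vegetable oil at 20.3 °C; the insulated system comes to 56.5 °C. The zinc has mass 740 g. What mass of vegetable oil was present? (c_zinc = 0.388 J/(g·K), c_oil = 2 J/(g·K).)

Energy conservation, ΣQ = 0:
740·0.388·(56.5 − 270) + m·2·(56.5 − 20.3) = 0
72.4 m = 61300
m = 61300/72.4 ≈ 846.7 g

m ≈ 847 g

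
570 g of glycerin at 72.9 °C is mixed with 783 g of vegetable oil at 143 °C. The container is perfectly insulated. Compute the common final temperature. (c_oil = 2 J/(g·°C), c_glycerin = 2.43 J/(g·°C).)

T_f ≈ 110.1 °C

With ΣQ=0 the equilibrium temperature is the m·c-weighted mean:
T_f = (1566×143 + 1385.1×72.9) / (1566 + 1385.1)
    = 324912 / 2951.1 ≈ 110.10 °C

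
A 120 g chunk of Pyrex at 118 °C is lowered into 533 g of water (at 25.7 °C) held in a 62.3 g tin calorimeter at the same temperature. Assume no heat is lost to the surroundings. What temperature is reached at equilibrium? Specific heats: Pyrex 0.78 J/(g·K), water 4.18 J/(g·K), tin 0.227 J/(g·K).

Net heat exchanged in the isolated system is zero:
120·0.78·(T − 118) + 533·4.18·(T − 25.7) + 62.3·0.227·(T − 25.7) = 0
(93.6 + 2227.9 + 14.14) T = 93.6·118 + 2227.9·25.7 + 14.14·25.7
T = 68666 / 2335.7 = 29.4 °C

T_f ≈ 29.4 °C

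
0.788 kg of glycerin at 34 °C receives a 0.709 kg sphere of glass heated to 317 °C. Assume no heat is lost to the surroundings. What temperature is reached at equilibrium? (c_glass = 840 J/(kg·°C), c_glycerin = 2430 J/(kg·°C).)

Net heat exchanged in the isolated system is zero:
0.709×840×(T − 317) + 0.788×2430×(T − 34) = 0
595.56(T − 317) + 1914.8(T − 34) = 0
2510.4 T = 253897
T = 253897/2510.4 ≈ 101.14 °C

T_f ≈ 101.1 °C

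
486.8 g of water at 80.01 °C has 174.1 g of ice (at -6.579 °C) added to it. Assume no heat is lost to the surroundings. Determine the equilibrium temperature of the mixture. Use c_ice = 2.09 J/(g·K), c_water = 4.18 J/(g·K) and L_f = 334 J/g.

T_f ≈ 37.0 °C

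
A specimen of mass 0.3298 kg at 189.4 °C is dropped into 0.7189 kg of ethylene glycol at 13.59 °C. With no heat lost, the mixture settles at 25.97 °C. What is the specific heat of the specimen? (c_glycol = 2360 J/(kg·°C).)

c ≈ 390 J/(kg·°C)

Net heat exchanged in the isolated system is zero:
0.3298×c×(25.97 − 189.4) + 0.7189×2360×(25.97 − 13.59) = 0
-53.9 c = -21004
c = -21004/-53.9 ≈ 389.7 J/(kg·°C)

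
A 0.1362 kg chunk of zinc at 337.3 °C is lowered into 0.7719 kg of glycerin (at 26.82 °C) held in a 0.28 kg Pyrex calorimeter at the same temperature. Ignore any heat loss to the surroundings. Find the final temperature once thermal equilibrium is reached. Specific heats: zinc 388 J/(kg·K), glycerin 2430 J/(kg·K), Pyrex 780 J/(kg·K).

T_f ≈ 34.5 °C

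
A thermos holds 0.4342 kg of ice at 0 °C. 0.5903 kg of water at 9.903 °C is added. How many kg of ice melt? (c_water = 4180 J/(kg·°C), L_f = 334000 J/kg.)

m_melted ≈ 0.0732 kg

Cooling the water to 0 °C releases 0.5903×4180×9.903 = 24435 J.
To melt every bit of ice: 0.4342×334000 = 145023 J.
24435 J < 145023 J, so only part of the ice melts and the system sits at 0 °C.
m_melted×334000 = 24435  ⇒  m_melted ≈ 0.07316 kg.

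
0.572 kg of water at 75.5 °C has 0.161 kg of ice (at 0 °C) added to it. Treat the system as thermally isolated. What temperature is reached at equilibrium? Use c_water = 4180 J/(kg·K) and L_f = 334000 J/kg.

T_f ≈ 41.4 °C

Net heat exchanged in the isolated system is zero:
fusion: m_ice L_f = 0.161×334000 = 53774
  warm the meltwater: 672.98 T
  water cools: 0.572×4180×(T − 75.5) = 2391(T − 75.5)
3063.9 T = 180517 − 53774 = 126743
T ≈ 41.37 °C — above 0 °C, consistent with complete melting.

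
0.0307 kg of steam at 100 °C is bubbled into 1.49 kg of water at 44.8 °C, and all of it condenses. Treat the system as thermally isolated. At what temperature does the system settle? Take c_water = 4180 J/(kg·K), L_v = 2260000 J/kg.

T_f ≈ 56.8 °C

Taking heat into each body as positive, Σ m c ΔT = 0:
latent heat released on condensation: 0.0307×2260000 = 69382
  condensate cools 100→T: 0.0307×4180×(T − 100) = 128.33(T − 100)
  water warms: 1.49×4180×(T − 44.8) = 6228.2(T − 44.8)
6356.5 T = 69382 + 12833 + 279023 = 361238
T ≈ 56.83 °C, under the boiling point, so the assumption holds.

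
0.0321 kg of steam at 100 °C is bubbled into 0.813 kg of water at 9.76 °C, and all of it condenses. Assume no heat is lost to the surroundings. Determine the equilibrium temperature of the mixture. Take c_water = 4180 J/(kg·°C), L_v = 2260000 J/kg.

Energy balance with sensible and latent terms:
condense steam: −0.0321·2260000 = −72546
  condensed water 100 °C→T: 134.18(T − 100)
  original water: 3398.3(T − 9.76)
3532.5 T = 72546 + 13418 + 33168 = 119132
T ≈ 33.72 °C, under the boiling point, so the assumption holds.

T_f ≈ 33.7 °C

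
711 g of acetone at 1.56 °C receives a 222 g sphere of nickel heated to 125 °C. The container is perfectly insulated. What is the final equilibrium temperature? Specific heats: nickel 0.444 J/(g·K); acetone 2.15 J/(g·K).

With ΣQ=0 the equilibrium temperature is the m·c-weighted mean:
T_f = (98.57×125 + 1528.6×1.56) / (98.57 + 1528.6)
    = 14706 / 1627.2 ≈ 9.04 °C

T_f ≈ 9.0 °C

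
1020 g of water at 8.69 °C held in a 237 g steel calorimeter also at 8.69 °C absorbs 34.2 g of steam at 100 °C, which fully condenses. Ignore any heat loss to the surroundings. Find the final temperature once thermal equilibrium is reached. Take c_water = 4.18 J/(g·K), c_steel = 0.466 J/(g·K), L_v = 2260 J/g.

Let T be the final temperature. ΣQ_i = 0:
condense steam: −34.2·2260 = −77292; condensate cools 100→T: 34.2·4.18·(T − 100) = 142.96(T − 100); water warms: 1020·4.18·(T − 8.69) = 4263.6(T − 8.69); steel cup: 237·0.466·(T − 8.69) = 110.44(T − 8.69)
4517 T = 77292 + 14296 + 38010 = 129598
T ≈ 28.69 °C — below 100 °C, confirming all the steam condensed.

T_f ≈ 28.7 °C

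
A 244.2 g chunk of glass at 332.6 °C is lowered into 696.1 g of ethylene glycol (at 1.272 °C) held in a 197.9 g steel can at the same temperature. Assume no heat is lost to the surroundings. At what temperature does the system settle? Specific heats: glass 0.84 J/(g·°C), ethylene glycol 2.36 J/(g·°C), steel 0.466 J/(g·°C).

T_f ≈ 36.3 °C

With ΣQ=0 the equilibrium temperature is the m·c-weighted mean:
T_f = (205.13×332.6 + 1642.8×1.272 + 92.22×1.272) / (205.13 + 1642.8 + 92.22)
    = 70433 / 1940.1 ≈ 36.30 °C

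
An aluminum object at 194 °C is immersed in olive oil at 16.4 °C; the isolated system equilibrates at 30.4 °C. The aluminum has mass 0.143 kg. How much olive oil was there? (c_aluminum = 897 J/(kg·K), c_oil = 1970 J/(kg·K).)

m ≈ 0.761 kg

Heat lost by the aluminum = heat gained by the oil:
0.143·897·(194 − 30.4) = m·1970·(30.4 − 16.4)
27580 m = 20985  ⇒  m ≈ 0.7609 kg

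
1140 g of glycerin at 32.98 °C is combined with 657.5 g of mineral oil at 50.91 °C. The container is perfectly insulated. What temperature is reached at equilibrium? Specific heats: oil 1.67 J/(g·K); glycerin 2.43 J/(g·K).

T_f ≈ 38.1 °C

Setting the total heat transfer to zero:
657.5*1.67*(T − 50.91) + 1140*2.43*(T − 32.98) = 0
1098(T − 50.91) + 2770.2(T − 32.98) = 0
(1098 + 2770.2) T = 1098*50.91 + 2770.2*32.98
T = 147262 / 3868.2 = 38.1 °C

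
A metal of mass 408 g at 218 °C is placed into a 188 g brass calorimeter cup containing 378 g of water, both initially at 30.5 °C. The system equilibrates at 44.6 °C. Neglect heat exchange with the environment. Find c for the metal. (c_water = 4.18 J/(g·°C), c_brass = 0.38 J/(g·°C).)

c ≈ 0.329 J/(g·°C)

Let T be the final temperature. ΣQ_i = 0:
408·c·(44.6 − 218) + 378·4.18·(44.6 − 30.5) + 188·0.38·(44.6 − 30.5) = 0
-70747 c = -23286
c = -23286/-70747 ≈ 0.3291 J/(g·°C)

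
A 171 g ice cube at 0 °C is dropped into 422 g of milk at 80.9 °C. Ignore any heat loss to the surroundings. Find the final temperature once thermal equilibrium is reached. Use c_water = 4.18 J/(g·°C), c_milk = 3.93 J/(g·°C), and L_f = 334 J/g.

Setting the total heat transfer to zero:
latent heat to melt: 171×334 = 57114; meltwater 0→T: 171×4.18×T = 714.78 T; milk: 1658.5(T − 80.9)
2373.2 T = 134169 − 57114 = 77055
T ≈ 32.47 °C — above 0 °C, consistent with complete melting.

T_f ≈ 32.5 °C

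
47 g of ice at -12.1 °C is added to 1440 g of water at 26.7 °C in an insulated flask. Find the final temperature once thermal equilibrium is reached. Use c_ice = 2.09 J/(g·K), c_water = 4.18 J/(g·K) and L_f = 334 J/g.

T_f ≈ 23.1 °C

Sum of m c ΔT and latent-heat terms is zero:
warm ice to 0 °C: 47×2.09×(0 − (-12.1)) = 1188.6; latent heat to melt: 47×334 = 15698; meltwater 0→T: 47×4.18×T = 196.46 T; water: 6019.2(T − 26.7)
6215.7 T = 160713 − 16887 = 143826
T ≈ 23.14 °C (positive, so assuming full melt was valid).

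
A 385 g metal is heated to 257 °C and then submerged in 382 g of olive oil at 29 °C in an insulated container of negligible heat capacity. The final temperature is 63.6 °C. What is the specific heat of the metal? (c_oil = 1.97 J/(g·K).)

Let T be the final temperature. ΣQ_i = 0:
385·c·(63.6 − 257) + 382·1.97·(63.6 − 29) = 0
-74459 c = -26038
c = -26038/-74459 ≈ 0.3497 J/(g·K)

c ≈ 0.35 J/(g·K)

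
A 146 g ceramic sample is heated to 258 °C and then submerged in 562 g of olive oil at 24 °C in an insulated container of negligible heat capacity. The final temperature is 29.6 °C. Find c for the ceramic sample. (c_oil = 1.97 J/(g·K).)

c ≈ 0.186 J/(g·K)

Let T be the final temperature. ΣQ_i = 0:
146×c×(29.6 − 258) + 562×1.97×(29.6 − 24) = 0
-33346 c = -6200
c = -6200/-33346 ≈ 0.1859 J/(g·K)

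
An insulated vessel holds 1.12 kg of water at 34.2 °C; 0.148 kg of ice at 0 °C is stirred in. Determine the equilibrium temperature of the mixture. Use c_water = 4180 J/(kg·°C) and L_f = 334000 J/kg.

T_f ≈ 20.9 °C

Taking heat into each body as positive, Σ m c ΔT = 0:
latent heat to melt: 0.148×334000 = 49432
  meltwater 0→T: 0.148×4180×T = 618.64 T
  water: 4681.6(T − 34.2)
5300.2 T = 160111 − 49432 = 110679
T ≈ 20.88 °C (positive, so assuming full melt was valid).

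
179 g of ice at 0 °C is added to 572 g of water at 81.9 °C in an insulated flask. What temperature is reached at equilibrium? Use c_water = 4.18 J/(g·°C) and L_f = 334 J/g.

Energy balance with sensible and latent terms:
fusion: m_ice L_f = 179×334 = 59786; warm the meltwater: 748.22 T; water: 2391(T − 81.9)
3139.2 T = 195820 − 59786 = 136034
T ≈ 43.33 °C. Since T > 0 °C, the all-ice-melts assumption holds.

T_f ≈ 43.3 °C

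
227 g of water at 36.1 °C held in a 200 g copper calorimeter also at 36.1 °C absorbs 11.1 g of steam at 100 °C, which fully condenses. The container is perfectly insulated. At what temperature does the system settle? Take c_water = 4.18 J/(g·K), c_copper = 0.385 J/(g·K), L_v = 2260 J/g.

Energy conservation, ΣQ = 0:
latent heat released on condensation: 11.1×2260 = 25086
  condensed water 100 °C→T: 46.4(T − 100)
  water warms: 227×4.18×(T − 36.1) = 948.86(T − 36.1)
  cup: 77(T − 36.1)
1072.3 T = 25086 + 4639.8 + 37034 = 66759
T ≈ 62.26 °C (< 100 °C, so full condensation is consistent).

T_f ≈ 62.3 °C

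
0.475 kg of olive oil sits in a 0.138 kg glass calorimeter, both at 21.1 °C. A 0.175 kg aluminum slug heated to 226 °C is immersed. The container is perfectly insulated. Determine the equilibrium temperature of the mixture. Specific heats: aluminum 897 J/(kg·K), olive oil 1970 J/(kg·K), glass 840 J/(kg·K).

T_f ≈ 47.7 °C

T_f = Σ m_i c_i T_i / Σ m_i c_i:
T_f = (156.97·226 + 935.75·21.1 + 115.92·21.1) / (156.97 + 935.75 + 115.92)
    = 57667 / 1208.6 ≈ 47.71 °C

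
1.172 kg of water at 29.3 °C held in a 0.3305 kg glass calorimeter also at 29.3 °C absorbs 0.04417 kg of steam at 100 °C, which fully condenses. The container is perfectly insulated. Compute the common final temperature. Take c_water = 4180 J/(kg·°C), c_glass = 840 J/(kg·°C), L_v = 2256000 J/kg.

Conservation of energy gives ΣQ = 0:
latent heat released on condensation: 0.04417×2256000 = 99648
  condensate cools 100→T: 0.04417×4180×(T − 100) = 184.63(T − 100)
  original water: 4899(T − 29.3)
  cup: 277.62(T − 29.3)
5361.2 T = 99648 + 18463 + 151674 = 269784
T ≈ 50.32 °C, under the boiling point, so the assumption holds.

T_f ≈ 50.3 °C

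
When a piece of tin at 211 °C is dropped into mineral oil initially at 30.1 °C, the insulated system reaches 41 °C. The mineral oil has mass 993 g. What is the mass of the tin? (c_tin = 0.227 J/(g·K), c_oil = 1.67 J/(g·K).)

m ≈ 468 g

Energy conservation, ΣQ = 0:
m×0.227×(41 − 211) + 993×1.67×(41 − 30.1) = 0
-38.59 m = -18076
m = -18076/-38.59 ≈ 468.4 g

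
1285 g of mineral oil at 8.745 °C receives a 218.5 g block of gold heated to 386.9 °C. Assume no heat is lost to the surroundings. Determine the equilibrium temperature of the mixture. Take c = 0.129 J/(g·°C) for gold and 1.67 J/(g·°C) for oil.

T_f ≈ 13.6 °C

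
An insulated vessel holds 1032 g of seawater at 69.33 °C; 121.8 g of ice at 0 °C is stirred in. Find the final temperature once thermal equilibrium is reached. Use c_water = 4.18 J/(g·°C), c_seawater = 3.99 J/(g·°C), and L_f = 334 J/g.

Energy balance with sensible and latent terms:
melt ice: 121.8×334 = 40681; warm the meltwater: 509.12 T; seawater cools: 1032×3.99×(T − 69.33) = 4117.7(T − 69.33)
4626.8 T = 285479 − 40681 = 244798
T ≈ 52.91 °C — above 0 °C, consistent with complete melting.

T_f ≈ 52.9 °C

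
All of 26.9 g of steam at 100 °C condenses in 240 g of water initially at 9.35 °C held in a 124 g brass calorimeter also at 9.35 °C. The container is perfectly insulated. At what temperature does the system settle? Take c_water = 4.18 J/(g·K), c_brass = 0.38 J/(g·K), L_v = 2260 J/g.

T_f ≈ 70.4 °C

Sum of m c ΔT and latent-heat terms is zero:
steam→water at 100 °C releases m L_v = 26.9×2260 = 60794; condensed water 100 °C→T: 112.44(T − 100); water warms: 240×4.18×(T − 9.35) = 1003.2(T − 9.35); brass cup: 124×0.38×(T − 9.35) = 47.12(T − 9.35)
1162.8 T = 60794 + 11244 + 9820.5 = 81859
T ≈ 70.40 °C, under the boiling point, so the assumption holds.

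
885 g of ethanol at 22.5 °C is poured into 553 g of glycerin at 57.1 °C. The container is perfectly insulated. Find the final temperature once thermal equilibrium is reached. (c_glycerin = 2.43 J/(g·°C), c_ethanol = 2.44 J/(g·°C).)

T_f ≈ 35.8 °C

|Q_glycerin| = |Q_ethanol|:
553·2.43·(57.1 − T) = 885·2.44·(T − 22.5)
1343.8(57.1 − T) = 2159.4(T − 22.5)
3503.2 T = 125317  ⇒  T ≈ 35.77 °C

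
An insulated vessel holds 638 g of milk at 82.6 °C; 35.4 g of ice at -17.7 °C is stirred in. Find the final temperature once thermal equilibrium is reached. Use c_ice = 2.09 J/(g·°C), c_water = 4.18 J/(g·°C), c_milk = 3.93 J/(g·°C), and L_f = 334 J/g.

T_f ≈ 73.1 °C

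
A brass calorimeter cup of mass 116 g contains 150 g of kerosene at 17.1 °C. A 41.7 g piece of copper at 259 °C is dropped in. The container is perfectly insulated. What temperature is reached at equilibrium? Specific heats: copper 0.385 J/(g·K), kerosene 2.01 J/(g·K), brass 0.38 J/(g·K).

T_f ≈ 27.8 °C

T_f is the heat-capacity-weighted average of the initial temperatures:
T_f = (16.05*259 + 301.5*17.1 + 44.08*17.1) / (16.05 + 301.5 + 44.08)
    = 10068 / 361.63 ≈ 27.84 °C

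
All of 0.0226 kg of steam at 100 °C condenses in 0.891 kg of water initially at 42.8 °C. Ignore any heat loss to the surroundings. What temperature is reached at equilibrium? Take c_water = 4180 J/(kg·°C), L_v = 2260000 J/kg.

T_f ≈ 57.6 °C

Conservation of energy gives ΣQ = 0:
latent heat released on condensation: 0.0226·2260000 = 51076
  condensed water 100 °C→T: 94.47(T − 100)
  original water: 3724.4(T − 42.8)
3818.8 T = 51076 + 9446.8 + 159403 = 219926
T ≈ 57.59 °C — below 100 °C, confirming all the steam condensed.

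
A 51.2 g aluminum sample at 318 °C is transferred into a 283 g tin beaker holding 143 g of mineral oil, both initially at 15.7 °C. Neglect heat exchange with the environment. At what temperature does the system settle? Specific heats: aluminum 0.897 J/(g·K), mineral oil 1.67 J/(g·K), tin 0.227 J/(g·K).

Let T be the final temperature. ΣQ_i = 0:
51.2·0.897·(T − 318) + 143·1.67·(T − 15.7) + 283·0.227·(T − 15.7) = 0
45.93(T − 318) + 238.81(T − 15.7) + 64.24(T − 15.7) = 0
(45.93 + 238.81 + 64.24) T = 45.93·318 + 238.81·15.7 + 64.24·15.7
T ≈ 55.48 °C

T_f ≈ 55.5 °C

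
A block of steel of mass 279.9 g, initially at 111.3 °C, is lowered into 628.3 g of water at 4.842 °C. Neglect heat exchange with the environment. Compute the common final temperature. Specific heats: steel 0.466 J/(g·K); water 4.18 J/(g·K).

Conservation of energy gives ΣQ = 0:
279.9×0.466×(T − 111.3) + 628.3×4.18×(T − 4.842) = 0
2756.7 T = 27234
T = 27234 / 2756.7 = 9.88 °C

T_f ≈ 9.9 °C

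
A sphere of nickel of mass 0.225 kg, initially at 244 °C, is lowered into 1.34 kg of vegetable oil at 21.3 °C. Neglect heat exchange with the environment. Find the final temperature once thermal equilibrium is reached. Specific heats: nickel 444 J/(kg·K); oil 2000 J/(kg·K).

T_f ≈ 29.3 °C

Let T be the final temperature. ΣQ_i = 0:
0.225·444·(T − 244) + 1.34·2000·(T − 21.3) = 0
99.9(T − 244) + 2680(T − 21.3) = 0
(99.9 + 2680) T = 99.9·244 + 2680·21.3
T ≈ 29.30 °C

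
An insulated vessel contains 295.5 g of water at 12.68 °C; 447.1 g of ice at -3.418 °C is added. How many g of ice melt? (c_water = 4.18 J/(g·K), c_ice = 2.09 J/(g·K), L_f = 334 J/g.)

m_melted ≈ 37.3 g

Heat available from the water dropping to 0 °C: 295.5·4.18·12.68 = 15662 J.
Warming the ice to 0 °C takes 447.1·2.09·3.418 = 3193.9 J, leaving 12468 J for melting.
Melting all 447.1 g of ice would need 447.1·334 = 149331 J.
That's not enough to melt it all — equilibrium is at 0 °C with ice remaining.
Mass melted = 12468/334 ≈ 37.33 g.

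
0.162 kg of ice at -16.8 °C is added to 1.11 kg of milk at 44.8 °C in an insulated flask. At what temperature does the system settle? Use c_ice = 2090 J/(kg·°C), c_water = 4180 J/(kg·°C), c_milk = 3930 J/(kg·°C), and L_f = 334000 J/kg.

Energy conservation, ΣQ = 0:
warm ice to 0 °C: 0.162·2090·(0 − (-16.8)) = 5688.1; melt ice: 0.162·334000 = 54108; warm the meltwater: 677.16 T; milk cools: 1.11·3930·(T − 44.8) = 4362.3(T − 44.8)
5039.5 T = 195431 − 59796 = 135635
T ≈ 26.91 °C. Since T > 0 °C, the all-ice-melts assumption holds.

T_f ≈ 26.9 °C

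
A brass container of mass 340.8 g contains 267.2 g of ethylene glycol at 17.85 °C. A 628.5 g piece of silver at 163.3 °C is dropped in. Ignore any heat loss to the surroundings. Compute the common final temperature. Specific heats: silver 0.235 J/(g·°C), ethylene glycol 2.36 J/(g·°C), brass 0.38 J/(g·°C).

T_f ≈ 41.5 °C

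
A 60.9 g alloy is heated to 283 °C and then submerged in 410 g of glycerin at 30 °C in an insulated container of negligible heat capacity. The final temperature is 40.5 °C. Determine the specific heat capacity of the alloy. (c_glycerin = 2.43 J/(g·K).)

c ≈ 0.708 J/(g·K)

Taking heat into each body as positive, Σ m c ΔT = 0:
60.9·c·(40.5 − 283) + 410·2.43·(40.5 − 30) = 0
-14768 c = -10461
c = -10461/-14768 ≈ 0.7084 J/(g·K)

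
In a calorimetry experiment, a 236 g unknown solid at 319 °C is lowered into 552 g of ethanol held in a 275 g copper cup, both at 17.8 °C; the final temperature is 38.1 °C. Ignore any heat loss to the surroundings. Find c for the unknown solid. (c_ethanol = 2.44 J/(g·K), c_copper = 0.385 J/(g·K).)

Taking heat into each body as positive, Σ m c ΔT = 0:
236·c·(38.1 − 319) + 552·2.44·(38.1 − 17.8) + 275·0.385·(38.1 − 17.8) = 0
-66292 c = -29491
c = -29491/-66292 ≈ 0.4449 J/(g·K)

c ≈ 0.445 J/(g·K)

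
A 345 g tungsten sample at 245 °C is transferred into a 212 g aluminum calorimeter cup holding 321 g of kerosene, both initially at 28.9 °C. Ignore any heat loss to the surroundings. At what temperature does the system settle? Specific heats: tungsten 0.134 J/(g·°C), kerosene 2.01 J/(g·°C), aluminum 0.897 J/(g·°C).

T_f ≈ 40.2 °C

Heat gained plus heat lost sum to zero:
345·0.134·(T − 245) + 321·2.01·(T − 28.9) + 212·0.897·(T − 28.9) = 0
881.6 T = 35469
T ≈ 40.23 °C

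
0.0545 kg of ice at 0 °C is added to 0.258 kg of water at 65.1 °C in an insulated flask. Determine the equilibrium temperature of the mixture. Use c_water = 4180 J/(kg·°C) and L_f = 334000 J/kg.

T_f ≈ 39.8 °C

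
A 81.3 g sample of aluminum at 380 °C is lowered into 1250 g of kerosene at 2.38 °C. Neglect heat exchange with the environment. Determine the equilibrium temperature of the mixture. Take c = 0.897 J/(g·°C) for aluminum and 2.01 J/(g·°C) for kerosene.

|Q_aluminum| = |Q_kerosene|:
81.3*0.897*(380 − T) = 1250*2.01*(T − 2.38)
72.93(380 − T) = 2512.5(T − 2.38)
2585.4 T = 33692  ⇒  T ≈ 13.03 °C

T_f ≈ 13.0 °C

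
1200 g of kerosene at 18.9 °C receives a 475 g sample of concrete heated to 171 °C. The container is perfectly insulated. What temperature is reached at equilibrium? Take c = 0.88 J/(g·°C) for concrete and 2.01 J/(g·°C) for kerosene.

Conservation of energy gives ΣQ = 0:
475×0.88×(T − 171) + 1200×2.01×(T − 18.9) = 0
418(T − 171) + 2412(T − 18.9) = 0
2830 T = 117065
T = 117065/2830 ≈ 41.37 °C

T_f ≈ 41.4 °C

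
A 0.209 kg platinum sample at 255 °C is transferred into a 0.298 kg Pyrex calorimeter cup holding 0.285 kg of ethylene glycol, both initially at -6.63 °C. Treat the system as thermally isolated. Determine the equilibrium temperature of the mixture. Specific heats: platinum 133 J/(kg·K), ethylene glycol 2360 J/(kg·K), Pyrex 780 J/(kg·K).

T_f ≈ 1.2 °C

Let T be the final temperature. ΣQ_i = 0:
0.209×133×(T − 255) + 0.285×2360×(T − (-6.63)) + 0.298×780×(T − (-6.63)) = 0
27.8(T − 255) + 672.6(T − (-6.63)) + 232.44(T − (-6.63)) = 0
(27.8 + 672.6 + 232.44) T = 27.8×255 + 672.6×(-6.63) + 232.44×(-6.63)
T ≈ 1.17 °C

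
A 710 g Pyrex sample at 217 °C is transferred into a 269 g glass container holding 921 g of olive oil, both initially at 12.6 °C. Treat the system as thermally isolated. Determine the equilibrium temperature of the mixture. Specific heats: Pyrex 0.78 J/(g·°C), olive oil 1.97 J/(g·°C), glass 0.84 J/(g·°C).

T_f ≈ 56.2 °C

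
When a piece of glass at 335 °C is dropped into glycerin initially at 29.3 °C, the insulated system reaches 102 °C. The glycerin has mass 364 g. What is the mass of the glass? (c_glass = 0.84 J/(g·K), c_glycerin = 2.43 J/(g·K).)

m ≈ 329 g

|Q_glass| = |Q_glycerin|:
m·0.84·(335 − 102) = 364·2.43·(102 − 29.3)
195.72 m = 64305  ⇒  m ≈ 328.6 g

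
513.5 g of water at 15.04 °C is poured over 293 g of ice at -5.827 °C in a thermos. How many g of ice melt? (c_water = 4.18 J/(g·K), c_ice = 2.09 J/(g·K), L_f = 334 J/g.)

Heat available from the water dropping to 0 °C: 513.5×4.18×15.04 = 32282 J.
Of that, 293×2.09×5.827 = 3568.3 J goes to bring the ice to 0 °C, leaving 28714 J.
Fully melting the ice requires m_ice L_f = 293×334 = 97862 J.
Since 28714 < 97862 J, not all the ice melts; equilibrium is at 0 °C.
Mass melted = 28714/334 ≈ 85.97 g.

m_melted ≈ 86 g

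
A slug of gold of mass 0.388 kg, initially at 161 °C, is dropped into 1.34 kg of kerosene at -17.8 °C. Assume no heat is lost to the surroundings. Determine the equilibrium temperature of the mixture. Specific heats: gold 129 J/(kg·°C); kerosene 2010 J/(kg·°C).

T_f ≈ -14.5 °C

Setting the total heat transfer to zero:
0.388×129×(T − 161) + 1.34×2010×(T − (-17.8)) = 0
50.05(T − 161) + 2693.4(T − (-17.8)) = 0
2743.5 T = -39884
T = -39884 / 2743.5 = -14.5 °C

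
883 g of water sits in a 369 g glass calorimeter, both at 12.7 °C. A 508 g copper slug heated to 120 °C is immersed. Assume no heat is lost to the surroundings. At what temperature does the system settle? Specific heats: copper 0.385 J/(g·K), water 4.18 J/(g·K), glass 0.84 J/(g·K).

T_f ≈ 17.7 °C

Net heat exchanged in the isolated system is zero:
508·0.385·(T − 120) + 883·4.18·(T − 12.7) + 369·0.84·(T − 12.7) = 0
(195.58 + 3690.9 + 309.96) T = 195.58·120 + 3690.9·12.7 + 309.96·12.7
T = 74281/4196.5 ≈ 17.70 °C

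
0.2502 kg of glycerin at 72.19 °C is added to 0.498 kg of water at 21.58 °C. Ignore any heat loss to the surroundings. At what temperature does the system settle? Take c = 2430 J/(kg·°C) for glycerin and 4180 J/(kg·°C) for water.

Set heat shed by the hot body equal to heat absorbed by the cold body:
0.2502×2430×(72.19 − T) = 0.498×4180×(T − 21.58)
607.99(72.19 − T) = 2081.6(T − 21.58)
2689.6 T = 88812  ⇒  T ≈ 33.02 °C

T_f ≈ 33.0 °C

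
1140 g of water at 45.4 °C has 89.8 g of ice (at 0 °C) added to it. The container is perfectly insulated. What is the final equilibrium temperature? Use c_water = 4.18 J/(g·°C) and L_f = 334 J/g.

T_f ≈ 36.3 °C

Energy balance with sensible and latent terms:
melt ice: 89.8·334 = 29993
  warm the meltwater: 375.36 T
  water: 4765.2(T − 45.4)
5140.6 T = 216340 − 29993 = 186347
T ≈ 36.25 °C — above 0 °C, consistent with complete melting.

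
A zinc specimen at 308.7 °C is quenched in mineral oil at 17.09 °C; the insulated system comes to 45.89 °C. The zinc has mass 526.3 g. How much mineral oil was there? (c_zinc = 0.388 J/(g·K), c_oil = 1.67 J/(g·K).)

Setting the total heat transfer to zero:
526.3·0.388·(45.89 − 308.7) + m·1.67·(45.89 − 17.09) = 0
48.1 m = 53667
m = 53667/48.1 ≈ 1116 g

m ≈ 1120 g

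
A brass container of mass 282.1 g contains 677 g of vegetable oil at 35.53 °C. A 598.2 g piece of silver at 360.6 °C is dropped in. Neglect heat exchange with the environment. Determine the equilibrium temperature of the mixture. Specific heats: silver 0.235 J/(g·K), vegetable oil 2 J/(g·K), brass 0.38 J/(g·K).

Let T be the final temperature. ΣQ_i = 0:
598.2·0.235·(T − 360.6) + 677·2·(T − 35.53) + 282.1·0.38·(T − 35.53) = 0
(140.58 + 1354 + 107.2) T = 140.58·360.6 + 1354·35.53 + 107.2·35.53
T = 102608/1601.8 ≈ 64.06 °C

T_f ≈ 64.1 °C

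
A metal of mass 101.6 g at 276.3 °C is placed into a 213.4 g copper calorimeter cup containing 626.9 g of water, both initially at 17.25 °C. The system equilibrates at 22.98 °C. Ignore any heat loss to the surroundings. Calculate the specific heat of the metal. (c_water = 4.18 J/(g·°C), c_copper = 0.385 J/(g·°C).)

c ≈ 0.602 J/(g·°C)

Conservation of energy gives ΣQ = 0:
101.6×c×(22.98 − 276.3) + 626.9×4.18×(22.98 − 17.25) + 213.4×0.385×(22.98 − 17.25) = 0
-25737 c = -15486
c = -15486/-25737 ≈ 0.6017 J/(g·°C)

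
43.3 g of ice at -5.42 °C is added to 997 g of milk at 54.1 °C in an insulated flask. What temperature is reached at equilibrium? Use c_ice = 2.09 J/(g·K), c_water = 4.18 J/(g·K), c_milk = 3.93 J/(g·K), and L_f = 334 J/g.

T_f ≈ 48.1 °C

Setting the total heat transfer to zero:
ice -5.42→0 °C: 43.3·2.09·5.42 = 490.49
  fusion: m_ice L_f = 43.3·334 = 14462
  meltwater 0→T: 43.3·4.18·T = 180.99 T
  milk cools: 997·3.93·(T − 54.1) = 3918.2(T − 54.1)
4099.2 T = 211975 − 14953 = 197022
T ≈ 48.06 °C — above 0 °C, consistent with complete melting.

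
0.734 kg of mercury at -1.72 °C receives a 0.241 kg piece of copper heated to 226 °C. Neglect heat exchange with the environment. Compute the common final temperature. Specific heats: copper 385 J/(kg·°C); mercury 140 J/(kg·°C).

T_f ≈ 106.3 °C

T_f is the heat-capacity-weighted average of the initial temperatures:
T_f = (92.78*226 + 102.76*(-1.72)) / (92.78 + 102.76)
    = 20793 / 195.54 ≈ 106.33 °C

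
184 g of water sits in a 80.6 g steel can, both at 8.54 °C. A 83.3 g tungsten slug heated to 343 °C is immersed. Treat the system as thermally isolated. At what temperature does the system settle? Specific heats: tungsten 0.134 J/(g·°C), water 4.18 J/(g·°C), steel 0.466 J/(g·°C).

T_f ≈ 13.1 °C

T_f = Σ m_i c_i T_i / Σ m_i c_i:
T_f = (11.16×343 + 769.12×8.54 + 37.56×8.54) / (11.16 + 769.12 + 37.56)
    = 10718 / 817.84 ≈ 13.10 °C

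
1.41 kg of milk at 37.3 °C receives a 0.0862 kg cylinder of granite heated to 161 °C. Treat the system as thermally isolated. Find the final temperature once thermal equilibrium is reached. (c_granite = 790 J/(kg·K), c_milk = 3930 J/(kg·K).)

T_f ≈ 38.8 °C

With ΣQ=0 the equilibrium temperature is the m·c-weighted mean:
T_f = (68.1×161 + 5541.3×37.3) / (68.1 + 5541.3)
    = 217654 / 5609.4 ≈ 38.80 °C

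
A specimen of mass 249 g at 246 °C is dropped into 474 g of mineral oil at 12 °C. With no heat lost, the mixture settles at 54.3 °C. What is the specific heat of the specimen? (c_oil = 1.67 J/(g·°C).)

Taking heat into each body as positive, Σ m c ΔT = 0:
249·c·(54.3 − 246) + 474·1.67·(54.3 − 12) = 0
-47733 c = -33484
c = -33484/-47733 ≈ 0.7015 J/(g·°C)

c ≈ 0.701 J/(g·°C)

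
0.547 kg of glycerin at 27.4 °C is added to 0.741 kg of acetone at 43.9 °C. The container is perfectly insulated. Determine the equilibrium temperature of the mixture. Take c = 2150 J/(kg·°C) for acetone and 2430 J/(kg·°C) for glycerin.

T_f ≈ 36.4 °C

|Q_acetone| = |Q_glycerin|:
0.741·2150·(43.9 − T) = 0.547·2430·(T − 27.4)
1593.2(43.9 − T) = 1329.2(T − 27.4)
2922.4 T = 106360  ⇒  T ≈ 36.40 °C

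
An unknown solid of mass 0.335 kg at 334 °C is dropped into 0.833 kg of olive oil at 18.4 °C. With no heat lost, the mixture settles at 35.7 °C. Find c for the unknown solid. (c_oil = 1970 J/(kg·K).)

m_s c (T_s − T_f) = m_oil c_oil (T_f − T_0):
0.335×c×(334 − 35.7) = 0.833×1970×(35.7 − 18.4)
99.93 c = 28389  ⇒  c ≈ 284.1 J/(kg·K)

c ≈ 284 J/(kg·K)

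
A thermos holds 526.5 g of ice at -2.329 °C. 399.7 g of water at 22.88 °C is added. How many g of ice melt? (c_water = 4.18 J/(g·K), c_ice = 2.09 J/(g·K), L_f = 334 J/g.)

m_melted ≈ 107 g

Water can give up m c ΔT = 399.7×4.18×22.88 = 38227 J before reaching 0 °C.
Warming the ice to 0 °C takes 526.5×2.09×2.329 = 2562.8 J, leaving 35664 J for melting.
Fully melting the ice requires m_ice L_f = 526.5×334 = 175851 J.
Since 35664 < 175851 J, not all the ice melts; equilibrium is at 0 °C.
Mass melted = 35664/334 ≈ 106.8 g.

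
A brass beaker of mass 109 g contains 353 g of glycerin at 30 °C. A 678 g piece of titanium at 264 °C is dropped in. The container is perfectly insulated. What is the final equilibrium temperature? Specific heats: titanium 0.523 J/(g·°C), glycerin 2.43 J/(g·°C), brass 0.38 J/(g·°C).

T_f ≈ 96.2 °C

Net heat exchanged in the isolated system is zero:
678×0.523×(T − 264) + 353×2.43×(T − 30) + 109×0.38×(T − 30) = 0
354.59(T − 264) + 857.79(T − 30) + 41.42(T − 30) = 0
(354.59 + 857.79 + 41.42) T = 354.59×264 + 857.79×30 + 41.42×30
T = 120589 / 1253.8 = 96.2 °C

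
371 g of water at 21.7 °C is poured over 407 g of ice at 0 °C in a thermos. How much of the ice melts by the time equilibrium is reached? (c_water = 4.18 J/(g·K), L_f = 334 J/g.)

m_melted ≈ 101 g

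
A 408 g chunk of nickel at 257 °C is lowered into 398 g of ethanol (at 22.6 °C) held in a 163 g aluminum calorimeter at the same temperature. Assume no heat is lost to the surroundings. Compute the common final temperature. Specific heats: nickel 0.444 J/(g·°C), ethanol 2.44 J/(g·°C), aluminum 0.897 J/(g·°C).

T_f ≈ 55.3 °C

Net heat exchanged in the isolated system is zero:
408×0.444×(T − 257) + 398×2.44×(T − 22.6) + 163×0.897×(T − 22.6) = 0
1298.5 T = 71808
T = 71808/1298.5 ≈ 55.30 °C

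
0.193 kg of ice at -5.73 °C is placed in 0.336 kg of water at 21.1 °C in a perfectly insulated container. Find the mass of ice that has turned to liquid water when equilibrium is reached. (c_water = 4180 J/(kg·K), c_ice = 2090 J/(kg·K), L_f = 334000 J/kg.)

Heat available from the water dropping to 0 °C: 0.336·4180·21.1 = 29635 J.
Warming the ice to 0 °C takes 0.193·2090·5.73 = 2311.3 J, leaving 27323 J for melting.
Melting all 0.193 kg of ice would need 0.193·334000 = 64462 J.
27323 J < 64462 J, so only part of the ice melts and the system sits at 0 °C.
Mass melted = 27323/334000 ≈ 0.08181 kg.

m_melted ≈ 0.0818 kg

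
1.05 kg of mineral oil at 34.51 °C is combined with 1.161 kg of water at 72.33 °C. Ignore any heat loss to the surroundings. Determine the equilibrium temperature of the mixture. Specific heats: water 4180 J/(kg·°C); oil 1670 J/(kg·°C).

|Q_water| = |Q_oil|:
1.161×4180×(72.33 − T) = 1.05×1670×(T − 34.51)
4853(72.33 − T) = 1753.5(T − 34.51)
6606.5 T = 411529  ⇒  T ≈ 62.29 °C

T_f ≈ 62.3 °C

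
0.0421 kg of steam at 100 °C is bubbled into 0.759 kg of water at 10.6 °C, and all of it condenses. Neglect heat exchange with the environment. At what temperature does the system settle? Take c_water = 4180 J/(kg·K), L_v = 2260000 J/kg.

T_f ≈ 43.7 °C

Heat gained plus heat lost sum to zero:
steam→water at 100 °C releases m L_v = 0.0421·2260000 = 95146
  condensed water 100 °C→T: 175.98(T − 100)
  water warms: 0.759·4180·(T − 10.6) = 3172.6(T − 10.6)
3348.6 T = 95146 + 17598 + 33630 = 146374
T ≈ 43.71 °C (< 100 °C, so full condensation is consistent).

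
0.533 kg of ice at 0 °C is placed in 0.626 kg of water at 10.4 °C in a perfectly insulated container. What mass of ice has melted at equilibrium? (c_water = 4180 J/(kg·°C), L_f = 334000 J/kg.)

m_melted ≈ 0.0815 kg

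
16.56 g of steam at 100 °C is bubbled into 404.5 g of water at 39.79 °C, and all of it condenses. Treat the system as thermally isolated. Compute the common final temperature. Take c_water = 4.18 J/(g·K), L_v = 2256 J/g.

Setting the total heat transfer to zero:
steam→water at 100 °C releases m L_v = 16.56·2256 = 37359
  condensate cools 100→T: 16.56·4.18·(T − 100) = 69.22(T − 100)
  original water: 1690.8(T − 39.79)
1760 T = 37359 + 6922.1 + 67277 = 111559
T ≈ 63.38 °C — below 100 °C, confirming all the steam condensed.

T_f ≈ 63.4 °C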